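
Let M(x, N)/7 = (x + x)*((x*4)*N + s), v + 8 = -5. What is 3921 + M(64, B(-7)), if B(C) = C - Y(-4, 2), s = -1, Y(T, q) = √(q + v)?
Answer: -1602607 - 229376*I*√11 ≈ -1.6026e+6 - 7.6075e+5*I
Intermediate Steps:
v = -13 (v = -8 - 5 = -13)
Y(T, q) = √(-13 + q) (Y(T, q) = √(q - 13) = √(-13 + q))
B(C) = C - I*√11 (B(C) = C - √(-13 + 2) = C - √(-11) = C - I*√11)
M(x, N) = 14*x*(-1 + 4*N*x) (M(x, N) = 7*((x + x)*((x*4)*N - 1)) = 7*((2*x)*((4*x)*N - 1)) = 7*((2*x)*(4*N*x - 1)) = 7*((2*x)*(-1 + 4*N*x)) = 7*(2*x*(-1 + 4*N*x)) = 14*x*(-1 + 4*N*x))
3921 + M(64, B(-7)) = 3921 + 14*64*(-1 + 4*(-7 - I*√11)*64) = 3921 + 14*64*(-1 + (-1792 - 256*I*√11)) = 3921 + 14*64*(-1793 - 256*I*√11) = 3921 + (-1606528 - 229376*I*√11) = -1602607 - 229376*I*√11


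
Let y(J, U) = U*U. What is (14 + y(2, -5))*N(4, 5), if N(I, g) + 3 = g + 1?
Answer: 117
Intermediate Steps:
N(I, g) = -2 + g (N(I, g) = -3 + (g + 1) = -3 + (1 + g) = -2 + g)
y(J, U) = U²
(14 + y(2, -5))*N(4, 5) = (14 + (-5)²)*(-2 + 5) = (14 + 25)*3 = 39*3 = 117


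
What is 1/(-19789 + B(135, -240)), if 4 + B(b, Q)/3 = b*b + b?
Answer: 1/35279 ≈ 2.8345e-5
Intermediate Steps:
B(b, Q) = -12 + 3*b + 3*b**2 (B(b, Q) = -12 + 3*(b*b + b) = -12 + 3*(b**2 + b) = -12 + 3*(b + b**2) = -12 + (3*b + 3*b**2) = -12 + 3*b + 3*b**2)
1/(-19789 + B(135, -240)) = 1/(-19789 + (-12 + 3*135 + 3*135**2)) = 1/(-19789 + (-12 + 405 + 3*18225)) = 1/(-19789 + (-12 + 405 + 54675)) = 1/(-19789 + 55068) = 1/35279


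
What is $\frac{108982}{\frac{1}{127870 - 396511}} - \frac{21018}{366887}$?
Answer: $- \frac{10741362975793812}{366887} \approx -2.9277 \cdot 10^{10}$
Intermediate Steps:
$\frac{108982}{\frac{1}{127870 - 396511}} - \frac{21018}{366887} = \frac{108982}{\frac{1}{-268641}} - \frac{21018}{366887} = \frac{108982}{- \frac{1}{268641}} - \frac{21018}{366887} = 108982 \left(-268641\right) - \frac{21018}{366887} = -29277033462 - \frac{21018}{366887} = - \frac{10741362975793812}{366887}$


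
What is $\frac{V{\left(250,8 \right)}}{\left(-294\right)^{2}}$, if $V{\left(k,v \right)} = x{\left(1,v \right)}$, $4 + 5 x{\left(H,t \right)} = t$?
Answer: $\frac{1}{108045} \approx 9.2554 \cdot 10^{-6}$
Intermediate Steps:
$x{\left(H,t \right)} = - \frac{4}{5} + \frac{t}{5}$
$V{\left(k,v \right)} = - \frac{4}{5} + \frac{v}{5}$
$\frac{V{\left(250,8 \right)}}{\left(-294\right)^{2}} = \frac{- \frac{4}{5} + \frac{1}{5} \cdot 8}{\left(-294\right)^{2}} = \frac{- \frac{4}{5} + \frac{8}{5}}{86436} = \frac{4}{5} \cdot \frac{1}{86436} = \frac{1}{108045}$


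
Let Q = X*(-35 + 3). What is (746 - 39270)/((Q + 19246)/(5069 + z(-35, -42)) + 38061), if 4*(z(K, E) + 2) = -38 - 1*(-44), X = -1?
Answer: -130172596/128620971 ≈ -1.0121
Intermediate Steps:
z(K, E) = -½ (z(K, E) = -2 + (-38 - 1*(-44))/4 = -2 + (-38 + 44)/4 = -2 + (¼)*6 = -2 + 3/2 = -½)
Q = 32 (Q = -(-35 + 3) = -1*(-32) = 32)
(746 - 39270)/((Q + 19246)/(5069 + z(-35, -42)) + 38061) = (746 - 39270)/((32 + 19246)/(5069 - ½) + 38061) = -38524/(19278/(10137/2) + 38061) = -38524/(19278*(2/10137) + 38061) = -38524/(12852/3379 + 38061) = -38524/128620971/3379 = -38524*3379/128620971 = -130172596/128620971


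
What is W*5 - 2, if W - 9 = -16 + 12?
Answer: 23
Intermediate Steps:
W = 5 (W = 9 + (-16 + 12) = 9 - 4 = 5)
W*5 - 2 = 5*5 - 2 = 25 - 2 = 23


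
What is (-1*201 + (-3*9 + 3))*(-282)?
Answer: 63450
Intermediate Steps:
(-1*201 + (-3*9 + 3))*(-282) = (-201 + (-27 + 3))*(-282) = (-201 - 24)*(-282) = -225*(-282) = 63450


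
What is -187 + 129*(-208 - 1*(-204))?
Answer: -703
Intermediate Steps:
-187 + 129*(-208 - 1*(-204)) = -187 + 129*(-208 + 204) = -187 + 129*(-4) = -187 - 516 = -703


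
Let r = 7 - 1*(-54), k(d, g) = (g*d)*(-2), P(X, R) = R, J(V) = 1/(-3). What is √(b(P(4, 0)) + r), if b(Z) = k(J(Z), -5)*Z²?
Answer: √61 ≈ 7.8102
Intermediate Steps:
J(V) = -⅓
k(d, g) = -2*d*g (k(d, g) = (d*g)*(-2) = -2*d*g)
b(Z) = -10*Z²/3 (b(Z) = (-2*(-⅓)*(-5))*Z² = -10*Z²/3)
r = 61 (r = 7 + 54 = 61)
√(b(P(4, 0)) + r) = √(-10/3*0² + 61) = √(-10/3*0 + 61) = √(0 + 61) = √61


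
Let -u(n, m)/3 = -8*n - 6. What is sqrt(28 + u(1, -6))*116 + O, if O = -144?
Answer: -144 + 116*sqrt(70) ≈ 826.53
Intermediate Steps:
u(n, m) = 18 + 24*n (u(n, m) = -3*(-8*n - 6) = -3*(-6 - 8*n) = 18 + 24*n)
sqrt(28 + u(1, -6))*116 + O = sqrt(28 + (18 + 24*1))*116 - 144 = sqrt(28 + (18 + 24))*116 - 144 = sqrt(28 + 42)*116 - 144 = sqrt(70)*116 - 144 = 116*sqrt(70) - 144 = -144 + 116*sqrt(70)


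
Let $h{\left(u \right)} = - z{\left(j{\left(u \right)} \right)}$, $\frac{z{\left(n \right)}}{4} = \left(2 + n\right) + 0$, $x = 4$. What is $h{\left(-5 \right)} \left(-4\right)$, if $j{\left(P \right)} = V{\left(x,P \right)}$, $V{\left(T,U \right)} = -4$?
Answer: $-32$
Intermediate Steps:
$j{\left(P \right)} = -4$
$z{\left(n \right)} = 8 + 4 n$ ($z{\left(n \right)} = 4 \left(\left(2 + n\right) + 0\right) = 4 \left(2 + n\right) = 8 + 4 n$)
$h{\left(u \right)} = 8$ ($h{\left(u \right)} = - (8 + 4 \left(-4\right)) = - (8 - 16) = \left(-1\right) \left(-8\right) = 8$)
$h{\left(-5 \right)} \left(-4\right) = 8 \left(-4\right) = -32$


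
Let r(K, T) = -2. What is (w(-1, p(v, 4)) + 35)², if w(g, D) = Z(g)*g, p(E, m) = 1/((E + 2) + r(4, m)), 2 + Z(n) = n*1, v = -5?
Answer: 1444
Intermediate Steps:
Z(n) = -2 + n (Z(n) = -2 + n*1 = -2 + n)
p(E, m) = 1/E (p(E, m) = 1/((E + 2) - 2) = 1/((2 + E) - 2) = 1/E)
w(g, D) = g*(-2 + g) (w(g, D) = (-2 + g)*g = g*(-2 + g))
(w(-1, p(v, 4)) + 35)² = (-(-2 - 1) + 35)² = (-1*(-3) + 35)² = (3 + 35)² = 38² = 1444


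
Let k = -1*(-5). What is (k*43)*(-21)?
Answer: -4515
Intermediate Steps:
k = 5
(k*43)*(-21) = (5*43)*(-21) = 215*(-21) = -4515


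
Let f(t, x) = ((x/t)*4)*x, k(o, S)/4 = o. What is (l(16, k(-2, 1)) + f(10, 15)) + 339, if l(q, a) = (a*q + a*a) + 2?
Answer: 367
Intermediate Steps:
k(o, S) = 4*o
l(q, a) = 2 + a² + a*q (l(q, a) = (a*q + a²) + 2 = (a² + a*q) + 2 = 2 + a² + a*q)
f(t, x) = 4*x²/t (f(t, x) = (4*x/t)*x = 4*x²/t)
(l(16, k(-2, 1)) + f(10, 15)) + 339 = ((2 + (4*(-2))² + (4*(-2))*16) + 4*15²/10) + 339 = ((2 + (-8)² - 8*16) + 4*(⅒)*225) + 339 = ((2 + 64 - 128) + 90) + 339 = (-62 + 90) + 339 = 28 + 339 = 367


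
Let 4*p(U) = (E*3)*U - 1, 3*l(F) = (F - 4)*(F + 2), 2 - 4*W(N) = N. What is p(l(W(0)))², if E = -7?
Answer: 58081/256 ≈ 226.88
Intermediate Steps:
W(N) = ½ - N/4
l(F) = (-4 + F)*(2 + F)/3 (l(F) = ((F - 4)*(F + 2))/3 = ((-4 + F)*(2 + F))/3 = (-4 + F)*(2 + F)/3)
p(U) = -¼ - 21*U/4 (p(U) = ((-7*3)*U - 1)/4 = (-21*U - 1)/4 = (-1 - 21*U)/4 = -¼ - 21*U/4)
p(l(W(0)))² = (-¼ - 21*(-8/3 - 2*(½ - ¼*0)/3 + (½ - ¼*0)²/3)/4)² = (-¼ - 21*(-8/3 - 2*(½ + 0)/3 + (½ + 0)²/3)/4)² = (-¼ - 21*(-8/3 - ⅔*½ + (½)²/3)/4)² = (-¼ - 21*(-8/3 - ⅓ + (⅓)*(¼))/4)² = (-¼ - 21*(-8/3 - ⅓ + 1/12)/4)² = (-¼ - 21/4*(-35/12))² = (-¼ + 245/16)² = (241/16)² = 58081/256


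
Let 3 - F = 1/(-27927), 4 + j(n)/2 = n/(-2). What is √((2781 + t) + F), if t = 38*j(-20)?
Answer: √280770241543/9309 ≈ 56.921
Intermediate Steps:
j(n) = -8 - n (j(n) = -8 + 2*(n/(-2)) = -8 + 2*(n*(-½)) = -8 + 2*(-n/2) = -8 - n)
t = 456 (t = 38*(-8 - 1*(-20)) = 38*(-8 + 20) = 38*12 = 456)
F = 83782/27927 (F = 3 - 1/(-27927) = 3 - 1*(-1/27927) = 3 + 1/27927 = 83782/27927 ≈ 3.0000)
√((2781 + t) + F) = √((2781 + 456) + 83782/27927) = √(3237 + 83782/27927) = √(90483481/27927) = √280770241543/9309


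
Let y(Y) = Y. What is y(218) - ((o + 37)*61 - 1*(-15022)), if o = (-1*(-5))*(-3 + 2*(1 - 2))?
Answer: -15536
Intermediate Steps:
o = -25 (o = 5*(-3 + 2*(-1)) = 5*(-3 - 2) = 5*(-5) = -25)
y(218) - ((o + 37)*61 - 1*(-15022)) = 218 - ((-25 + 37)*61 - 1*(-15022)) = 218 - (12*61 + 15022) = 218 - (732 + 15022) = 218 - 1*15754 = 218 - 15754 = -15536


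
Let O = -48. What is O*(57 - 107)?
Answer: 2400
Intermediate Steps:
O*(57 - 107) = -48*(57 - 107) = -48*(-50) = 2400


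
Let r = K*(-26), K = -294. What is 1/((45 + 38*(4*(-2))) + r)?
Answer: 1/7385 ≈ 0.00013541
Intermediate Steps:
r = 7644 (r = -294*(-26) = 7644)
1/((45 + 38*(4*(-2))) + r) = 1/((45 + 38*(4*(-2))) + 7644) = 1/((45 + 38*(-8)) + 7644) = 1/((45 - 304) + 7644) = 1/(-259 + 7644) = 1/7385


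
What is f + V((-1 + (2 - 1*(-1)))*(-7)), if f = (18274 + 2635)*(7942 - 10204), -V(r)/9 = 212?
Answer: -47298066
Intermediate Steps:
V(r) = -1908 (V(r) = -9*212 = -1908)
f = -47296158 (f = 20909*(-2262) = -47296158)
f + V((-1 + (2 - 1*(-1)))*(-7)) = -47296158 - 1908 = -47298066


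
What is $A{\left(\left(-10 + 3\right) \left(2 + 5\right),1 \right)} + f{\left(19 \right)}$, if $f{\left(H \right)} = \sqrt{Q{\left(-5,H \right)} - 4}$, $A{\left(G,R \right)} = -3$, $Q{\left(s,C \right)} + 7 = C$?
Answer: $-3 + 2 \sqrt{2} \approx -0.17157$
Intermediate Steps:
$Q{\left(s,C \right)} = -7 + C$
$f{\left(H \right)} = \sqrt{-11 + H}$ ($f{\left(H \right)} = \sqrt{\left(-7 + H\right) - 4} = \sqrt{-11 + H}$)
$A{\left(\left(-10 + 3\right) \left(2 + 5\right),1 \right)} + f{\left(19 \right)} = -3 + \sqrt{-11 + 19} = -3 + \sqrt{8} = -3 + 2 \sqrt{2}$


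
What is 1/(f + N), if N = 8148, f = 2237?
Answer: 1/10385 ≈ 9.6293e-5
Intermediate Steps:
1/(f + N) = 1/(2237 + 8148) = 1/10385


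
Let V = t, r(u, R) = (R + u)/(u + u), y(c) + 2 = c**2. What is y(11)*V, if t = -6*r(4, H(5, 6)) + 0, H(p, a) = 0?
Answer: -357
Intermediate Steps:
y(c) = -2 + c**2
r(u, R) = (R + u)/(2*u) (r(u, R) = (R + u)/((2*u)) = (R + u)*(1/(2*u)) = (R + u)/(2*u))
t = -3 (t = -3*(0 + 4)/4 + 0 = -3*4/4 + 0 = -6*1/2 + 0 = -3 + 0 = -3)
V = -3
y(11)*V = (-2 + 11**2)*(-3) = (-2 + 121)*(-3) = 119*(-3) = -357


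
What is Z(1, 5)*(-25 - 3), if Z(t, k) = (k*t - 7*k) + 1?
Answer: 812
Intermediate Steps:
Z(t, k) = 1 - 7*k + k*t (Z(t, k) = (-7*k + k*t) + 1 = 1 - 7*k + k*t)
Z(1, 5)*(-25 - 3) = (1 - 7*5 + 5*1)*(-25 - 3) = (1 - 35 + 5)*(-28) = -29*(-28) = 812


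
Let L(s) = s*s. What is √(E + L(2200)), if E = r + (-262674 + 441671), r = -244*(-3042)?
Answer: √5761245 ≈ 2400.3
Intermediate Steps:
L(s) = s²
r = 742248
E = 921245 (E = 742248 + (-262674 + 441671) = 742248 + 178997 = 921245)
√(E + L(2200)) = √(921245 + 2200²) = √(921245 + 4840000) = √5761245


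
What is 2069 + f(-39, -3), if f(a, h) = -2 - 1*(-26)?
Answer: 2093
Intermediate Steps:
f(a, h) = 24 (f(a, h) = -2 + 26 = 24)
2069 + f(-39, -3) = 2069 + 24 = 2093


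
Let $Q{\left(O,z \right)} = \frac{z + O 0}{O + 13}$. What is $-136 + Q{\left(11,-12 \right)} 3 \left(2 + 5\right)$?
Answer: $- \frac{293}{2} \approx -146.5$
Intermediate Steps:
$Q{\left(O,z \right)} = \frac{z}{13 + O}$ ($Q{\left(O,z \right)} = \frac{z + 0}{13 + O} = \frac{z}{13 + O}$)
$-136 + Q{\left(11,-12 \right)} 3 \left(2 + 5\right) = -136 + - \frac{12}{13 + 11} \cdot 3 \left(2 + 5\right) = -136 + - \frac{12}{24} \cdot 3 \cdot 7 = -136 + \left(-12\right) \frac{1}{24} \cdot 21 = -136 - \frac{21}{2} = - \frac{293}{2}$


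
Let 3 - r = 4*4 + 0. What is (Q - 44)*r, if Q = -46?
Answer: 1170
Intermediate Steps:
r = -13 (r = 3 - (4*4 + 0) = 3 - (16 + 0) = 3 - 1*16 = 3 - 16 = -13)
(Q - 44)*r = (-46 - 44)*(-13) = -90*(-13) = 1170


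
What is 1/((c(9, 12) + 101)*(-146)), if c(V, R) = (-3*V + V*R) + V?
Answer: -1/27886 ≈ -3.5860e-5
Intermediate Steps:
c(V, R) = -2*V + R*V (c(V, R) = (-3*V + R*V) + V = -2*V + R*V)
1/((c(9, 12) + 101)*(-146)) = 1/((9*(-2 + 12) + 101)*(-146)) = 1/((9*10 + 101)*(-146)) = 1/((90 + 101)*(-146)) = 1/(191*(-146)) = 1/(-27886) = -1/27886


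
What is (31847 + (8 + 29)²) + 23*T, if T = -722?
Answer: 16610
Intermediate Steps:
(31847 + (8 + 29)²) + 23*T = (31847 + (8 + 29)²) + 23*(-722) = (31847 + 37²) - 16606 = (31847 + 1369) - 16606 = 33216 - 16606 = 16610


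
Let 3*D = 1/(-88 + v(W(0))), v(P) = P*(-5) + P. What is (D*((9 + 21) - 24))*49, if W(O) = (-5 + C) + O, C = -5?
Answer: -49/24 ≈ -2.0417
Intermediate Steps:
W(O) = -10 + O (W(O) = (-5 - 5) + O = -10 + O)
v(P) = -4*P (v(P) = -5*P + P = -4*P)
D = -1/144 (D = 1/(3*(-88 - 4*(-10 + 0))) = 1/(3*(-88 - 4*(-10))) = 1/(3*(-88 + 40)) = (⅓)/(-48) = (⅓)*(-1/48) = -1/144 ≈ -0.0069444)
(D*((9 + 21) - 24))*49 = -((9 + 21) - 24)/144*49 = -(30 - 24)/144*49 = -1/144*6*49 = -1/24*49 = -49/24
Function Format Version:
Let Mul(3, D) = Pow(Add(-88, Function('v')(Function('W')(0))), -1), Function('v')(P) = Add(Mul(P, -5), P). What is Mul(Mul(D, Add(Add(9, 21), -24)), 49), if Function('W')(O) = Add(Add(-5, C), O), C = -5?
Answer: Rational(-49, 24) ≈ -2.0417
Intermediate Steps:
Function('W')(O) = Add(-10, O) (Function('W')(O) = Add(Add(-5, -5), O) = Add(-10, O))
Function('v')(P) = Mul(-4, P) (Function('v')(P) = Add(Mul(-5, P), P) = Mul(-4, P))
D = Rational(-1, 144) (D = Mul(Rational(1, 3), Pow(Add(-88, Mul(-4, Add(-10, 0))), -1)) = Mul(Rational(1, 3), Pow(Add(-88, Mul(-4, -10)), -1)) = Mul(Rational(1, 3), Pow(Add(-88, 40), -1)) = Mul(Rational(1, 3), Pow(-48, -1)) = Mul(Rational(1, 3), Rational(-1, 48)) = Rational(-1, 144) ≈ -0.0069444)
Mul(Mul(D, Add(Add(9, 21), -24)), 49) = Mul(Mul(Rational(-1, 144), Add(Add(9, 21), -24)), 49) = Mul(Mul(Rational(-1, 144), Add(30, -24)), 49) = Mul(Mul(Rational(-1, 144), 6), 49) = Mul(Rational(-1, 24), 49) = Rational(-49, 24)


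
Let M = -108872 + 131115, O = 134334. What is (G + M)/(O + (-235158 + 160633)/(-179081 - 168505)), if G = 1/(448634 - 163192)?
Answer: 1103426773931751/6664027730469529 ≈ 0.16558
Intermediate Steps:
G = 1/285442 ≈ 3.5033e-6
M = 22243
(G + M)/(O + (-235158 + 160633)/(-179081 - 168505)) = (1/285442 + 22243)/(134334 + (-235158 + 160633)/(-179081 - 168505)) = 6349086407/(285442*(134334 - 74525/(-347586))) = 6349086407/(285442*(134334 - 74525*(-1/347586))) = 6349086407/(285442*(134334 + 74525/347586)) = 6349086407/(285442*(46692692249/347586)) = (6349086407/285442)*(347586/46692692249) = 1103426773931751/6664027730469529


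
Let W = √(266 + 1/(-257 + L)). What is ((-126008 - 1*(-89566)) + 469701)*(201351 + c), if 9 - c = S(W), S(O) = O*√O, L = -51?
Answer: 87241032240 - 1299777*√6*77^(¼)*9103^(¾)/308 ≈ 8.7213e+10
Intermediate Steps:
W = 3*√700931/154 (W = √(266 + 1/(-257 - 51)) = √(266 + 1/(-308)) = √(266 - 1/308) = √(81927/308) = 3*√700931/154 ≈ 16.309)
S(O) = O^(3/2)
c = 9 - 3*√6*77^(¼)*9103^(¾)/308 (c = 9 - (3*√700931/154)^(3/2) = 9 - 3*154^(¼)*18206^(¾)*77*√6/47432 = 9 - 3*√6*77^(¼)*9103^(¾)/308 ≈ -56.865)
((-126008 - 1*(-89566)) + 469701)*(201351 + c) = ((-126008 - 1*(-89566)) + 469701)*(201351 + (9 - 3*√6*77^(¼)*9103^(¾)/308)) = ((-126008 + 89566) + 469701)*(201360 - 3*√6*77^(¼)*9103^(¾)/308) = (-36442 + 469701)*(201360 - 3*√6*77^(¼)*9103^(¾)/308) = 433259*(201360 - 3*√6*77^(¼)*9103^(¾)/308) = 87241032240 - 1299777*√6*77^(¼)*9103^(¾)/308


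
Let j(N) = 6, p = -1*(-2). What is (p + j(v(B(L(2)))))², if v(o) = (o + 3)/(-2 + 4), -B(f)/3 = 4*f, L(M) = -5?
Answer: 64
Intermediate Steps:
B(f) = -12*f
p = 2
v(o) = 3/2 + o/2 (v(o) = (3 + o)/2 = (3 + o)*(½) = 3/2 + o/2)
(p + j(v(B(L(2)))))² = (2 + 6)² = 8² = 64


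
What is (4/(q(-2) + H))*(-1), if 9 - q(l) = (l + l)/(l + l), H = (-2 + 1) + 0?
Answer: -4/7 ≈ -0.57143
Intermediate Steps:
H = -1 (H = -1 + 0 = -1)
q(l) = 8 (q(l) = 9 - (l + l)/(l + l) = 9 - 2*l/(2*l) = 9 - 2*l*1/(2*l) = 9 - 1*1 = 9 - 1 = 8)
(4/(q(-2) + H))*(-1) = (4/(8 - 1))*(-1) = (4/7)*(-1) = -4/7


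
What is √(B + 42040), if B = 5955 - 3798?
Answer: √44197 ≈ 210.23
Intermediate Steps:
B = 2157
√(B + 42040) = √(2157 + 42040) = √44197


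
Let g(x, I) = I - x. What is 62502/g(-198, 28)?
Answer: 31251/113 ≈ 276.56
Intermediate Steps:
62502/g(-198, 28) = 62502/(28 - 1*(-198)) = 62502/(28 + 198) = 62502/226 = 62502*(1/226) = 31251/113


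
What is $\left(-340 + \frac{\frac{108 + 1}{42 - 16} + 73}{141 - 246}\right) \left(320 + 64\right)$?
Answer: $- \frac{59533248}{455} \approx -1.3084 \cdot 10^{5}$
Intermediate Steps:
$\left(-340 + \frac{\frac{108 + 1}{42 - 16} + 73}{141 - 246}\right) \left(320 + 64\right) = \left(-340 + \frac{\frac{109}{26} + 73}{-105}\right) 384 = \left(-340 + \left(109 \cdot \frac{1}{26} + 73\right) \left(- \frac{1}{105}\right)\right) 384 = \left(-340 + \left(\frac{109}{26} + 73\right) \left(- \frac{1}{105}\right)\right) 384 = \left(-340 + \frac{2007}{26} \left(- \frac{1}{105}\right)\right) 384 = \left(-340 - \frac{669}{910}\right) 384 = \left(- \frac{310069}{910}\right) 384 = - \frac{59533248}{455}$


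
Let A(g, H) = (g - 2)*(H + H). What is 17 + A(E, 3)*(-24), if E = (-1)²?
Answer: 161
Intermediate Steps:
E = 1
A(g, H) = 2*H*(-2 + g) (A(g, H) = (-2 + g)*(2*H) = 2*H*(-2 + g))
17 + A(E, 3)*(-24) = 17 + (2*3*(-2 + 1))*(-24) = 17 + (2*3*(-1))*(-24) = 17 - 6*(-24) = 17 + 144 = 161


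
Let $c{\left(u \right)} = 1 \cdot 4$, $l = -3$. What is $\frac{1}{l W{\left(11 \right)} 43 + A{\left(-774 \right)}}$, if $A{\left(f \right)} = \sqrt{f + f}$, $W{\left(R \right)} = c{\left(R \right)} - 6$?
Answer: $\frac{1}{264} - \frac{i \sqrt{43}}{11352} \approx 0.0037879 - 0.00057765 i$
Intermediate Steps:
$c{\left(u \right)} = 4$
$W{\left(R \right)} = -2$ ($W{\left(R \right)} = 4 - 6 = -2$)
$A{\left(f \right)} = \sqrt{2} \sqrt{f}$ ($A{\left(f \right)} = \sqrt{2 f} = \sqrt{2} \sqrt{f}$)
$\frac{1}{l W{\left(11 \right)} 43 + A{\left(-774 \right)}} = \frac{1}{\left(-3\right) \left(-2\right) 43 + \sqrt{2} \sqrt{-774}} = \frac{1}{6 \cdot 43 + \sqrt{2} \cdot 3 i \sqrt{86}} = \frac{1}{258 + 6 i \sqrt{43}}$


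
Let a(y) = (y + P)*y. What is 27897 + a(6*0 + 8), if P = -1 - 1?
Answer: 27945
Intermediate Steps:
P = -2
a(y) = y*(-2 + y) (a(y) = (y - 2)*y = (-2 + y)*y = y*(-2 + y))
27897 + a(6*0 + 8) = 27897 + (6*0 + 8)*(-2 + (6*0 + 8)) = 27897 + (0 + 8)*(-2 + (0 + 8)) = 27897 + 8*(-2 + 8) = 27897 + 8*6 = 27897 + 48 = 27945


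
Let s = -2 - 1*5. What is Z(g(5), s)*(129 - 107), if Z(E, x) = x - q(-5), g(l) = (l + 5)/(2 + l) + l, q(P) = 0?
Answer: -154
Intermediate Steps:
g(l) = l + (5 + l)/(2 + l) (g(l) = (5 + l)/(2 + l) + l = l + (5 + l)/(2 + l))
s = -7 (s = -2 - 5 = -7)
Z(E, x) = x (Z(E, x) = x - 1*0 = x + 0 = x)
Z(g(5), s)*(129 - 107) = -7*(129 - 107) = -7*22 = -154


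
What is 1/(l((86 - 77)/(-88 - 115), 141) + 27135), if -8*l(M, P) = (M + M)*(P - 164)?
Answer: 812/22033413 ≈ 3.6853e-5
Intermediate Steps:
l(M, P) = -M*(-164 + P)/4 (l(M, P) = -(M + M)*(P - 164)/8 = -2*M*(-164 + P)/8 = -M*(-164 + P)/4)
1/(l((86 - 77)/(-88 - 115), 141) + 27135) = 1/(((86 - 77)/(-88 - 115))*(164 - 1*141)/4 + 27135) = 1/((9/(-203))*(164 - 141)/4 + 27135) = 1/((¼)*(9*(-1/203))*23 + 27135) = 1/((¼)*(-9/203)*23 + 27135) = 1/(-207/812 + 27135) = 1/(22033413/812) = 812/22033413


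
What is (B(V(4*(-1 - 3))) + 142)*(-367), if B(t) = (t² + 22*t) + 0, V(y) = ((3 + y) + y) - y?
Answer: -9175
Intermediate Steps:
V(y) = 3 + y (V(y) = (3 + 2*y) - y = 3 + y)
B(t) = t² + 22*t
(B(V(4*(-1 - 3))) + 142)*(-367) = ((3 + 4*(-1 - 3))*(22 + (3 + 4*(-1 - 3))) + 142)*(-367) = ((3 + 4*(-4))*(22 + (3 + 4*(-4))) + 142)*(-367) = ((3 - 16)*(22 + (3 - 16)) + 142)*(-367) = (-13*(22 - 13) + 142)*(-367) = (-13*9 + 142)*(-367) = (-117 + 142)*(-367) = 25*(-367) = -9175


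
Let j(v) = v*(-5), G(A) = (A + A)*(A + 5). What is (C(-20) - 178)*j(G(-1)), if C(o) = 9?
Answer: -6760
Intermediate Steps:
G(A) = 2*A*(5 + A) (G(A) = (2*A)*(5 + A) = 2*A*(5 + A))
j(v) = -5*v
(C(-20) - 178)*j(G(-1)) = (9 - 178)*(-10*(-1)*(5 - 1)) = -(-845)*2*(-1)*4 = -(-845)*(-8) = -169*40 = -6760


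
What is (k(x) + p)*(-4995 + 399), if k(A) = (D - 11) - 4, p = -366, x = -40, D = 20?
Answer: 1659156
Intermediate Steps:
k(A) = 5 (k(A) = (20 - 11) - 4 = 9 - 4 = 5)
(k(x) + p)*(-4995 + 399) = (5 - 366)*(-4995 + 399) = -361*(-4596) = 1659156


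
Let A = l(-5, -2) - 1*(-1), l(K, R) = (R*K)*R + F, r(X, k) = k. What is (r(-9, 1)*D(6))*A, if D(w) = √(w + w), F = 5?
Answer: -28*√3 ≈ -48.497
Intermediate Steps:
D(w) = √2*√w (D(w) = √(2*w) = √2*√w)
l(K, R) = 5 + K*R² (l(K, R) = (R*K)*R + 5 = (K*R)*R + 5 = K*R² + 5 = 5 + K*R²)
A = -14 (A = (5 - 5*(-2)²) - 1*(-1) = (5 - 5*4) + 1 = (5 - 20) + 1 = -15 + 1 = -14)
(r(-9, 1)*D(6))*A = (1*(√2*√6))*(-14) = (1*(2*√3))*(-14) = (2*√3)*(-14) = -28*√3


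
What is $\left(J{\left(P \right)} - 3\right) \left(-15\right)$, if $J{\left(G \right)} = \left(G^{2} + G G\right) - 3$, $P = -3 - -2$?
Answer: $60$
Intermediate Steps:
$P = -1$ ($P = -3 + 2 = -1$)
$J{\left(G \right)} = -3 + 2 G^{2}$ ($J{\left(G \right)} = \left(G^{2} + G^{2}\right) - 3 = 2 G^{2} - 3 = -3 + 2 G^{2}$)
$\left(J{\left(P \right)} - 3\right) \left(-15\right) = \left(\left(-3 + 2 \left(-1\right)^{2}\right) - 3\right) \left(-15\right) = \left(\left(-3 + 2 \cdot 1\right) - 3\right) \left(-15\right) = \left(\left(-3 + 2\right) - 3\right) \left(-15\right) = \left(-1 - 3\right) \left(-15\right) = \left(-4\right) \left(-15\right) = 60$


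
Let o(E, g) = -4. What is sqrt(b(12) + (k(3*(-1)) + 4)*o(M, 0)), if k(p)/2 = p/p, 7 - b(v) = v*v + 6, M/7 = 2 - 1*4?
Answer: I*sqrt(167) ≈ 12.923*I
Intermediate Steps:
M = -14 (M = 7*(2 - 1*4) = 7*(2 - 4) = 7*(-2) = -14)
b(v) = 1 - v**2 (b(v) = 7 - (v*v + 6) = 7 - (v**2 + 6) = 7 - (6 + v**2) = 7 + (-6 - v**2) = 1 - v**2)
k(p) = 2 (k(p) = 2*(p/p) = 2*1 = 2)
sqrt(b(12) + (k(3*(-1)) + 4)*o(M, 0)) = sqrt((1 - 1*12**2) + (2 + 4)*(-4)) = sqrt((1 - 1*144) + 6*(-4)) = sqrt((1 - 144) - 24) = sqrt(-143 - 24) = sqrt(-167) = I*sqrt(167)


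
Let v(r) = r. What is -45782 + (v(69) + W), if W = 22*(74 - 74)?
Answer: -45713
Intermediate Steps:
W = 0 (W = 22*0 = 0)
-45782 + (v(69) + W) = -45782 + (69 + 0) = -45782 + 69 = -45713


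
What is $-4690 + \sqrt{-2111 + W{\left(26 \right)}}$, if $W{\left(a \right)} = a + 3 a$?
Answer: $-4690 + 3 i \sqrt{223} \approx -4690.0 + 44.8 i$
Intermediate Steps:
$W{\left(a \right)} = 4 a$
$-4690 + \sqrt{-2111 + W{\left(26 \right)}} = -4690 + \sqrt{-2111 + 4 \cdot 26} = -4690 + \sqrt{-2111 + 104} = -4690 + \sqrt{-2007} = -4690 + 3 i \sqrt{223}$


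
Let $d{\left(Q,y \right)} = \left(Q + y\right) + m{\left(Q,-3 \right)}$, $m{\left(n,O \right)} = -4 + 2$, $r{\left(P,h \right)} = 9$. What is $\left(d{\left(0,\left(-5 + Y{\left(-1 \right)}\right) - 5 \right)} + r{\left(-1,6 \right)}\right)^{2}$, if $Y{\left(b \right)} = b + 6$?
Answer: $4$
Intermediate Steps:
$m{\left(n,O \right)} = -2$
$Y{\left(b \right)} = 6 + b$
$d{\left(Q,y \right)} = -2 + Q + y$ ($d{\left(Q,y \right)} = \left(Q + y\right) - 2 = -2 + Q + y$)
$\left(d{\left(0,\left(-5 + Y{\left(-1 \right)}\right) - 5 \right)} + r{\left(-1,6 \right)}\right)^{2} = \left(\left(-2 + 0 + \left(\left(-5 + \left(6 - 1\right)\right) - 5\right)\right) + 9\right)^{2} = \left(\left(-2 + 0 + \left(\left(-5 + 5\right) - 5\right)\right) + 9\right)^{2} = \left(\left(-2 + 0 + \left(0 - 5\right)\right) + 9\right)^{2} = \left(\left(-2 + 0 - 5\right) + 9\right)^{2} = \left(-7 + 9\right)^{2} = 2^{2} = 4$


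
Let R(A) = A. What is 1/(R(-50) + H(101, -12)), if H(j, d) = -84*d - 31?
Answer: 1/927 ≈ 0.0010787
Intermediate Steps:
H(j, d) = -31 - 84*d
1/(R(-50) + H(101, -12)) = 1/(-50 + (-31 - 84*(-12))) = 1/(-50 + (-31 + 1008)) = 1/(-50 + 977) = 1/927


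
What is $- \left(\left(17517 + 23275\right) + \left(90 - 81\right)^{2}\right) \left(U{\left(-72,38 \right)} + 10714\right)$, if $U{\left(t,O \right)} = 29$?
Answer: $-439098639$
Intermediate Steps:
$- \left(\left(17517 + 23275\right) + \left(90 - 81\right)^{2}\right) \left(U{\left(-72,38 \right)} + 10714\right) = - \left(\left(17517 + 23275\right) + \left(90 - 81\right)^{2}\right) \left(29 + 10714\right) = - \left(40792 + 9^{2}\right) 10743 = - \left(40792 + 81\right) 10743 = - 40873 \cdot 10743 = \left(-1\right) 439098639 = -439098639$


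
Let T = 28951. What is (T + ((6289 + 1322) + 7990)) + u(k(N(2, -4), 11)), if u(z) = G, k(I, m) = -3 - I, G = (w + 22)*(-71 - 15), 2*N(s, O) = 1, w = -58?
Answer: 47648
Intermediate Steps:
N(s, O) = ½ (N(s, O) = (½)*1 = ½)
G = 3096 (G = (-58 + 22)*(-71 - 15) = -36*(-86) = 3096)
u(z) = 3096
(T + ((6289 + 1322) + 7990)) + u(k(N(2, -4), 11)) = (28951 + ((6289 + 1322) + 7990)) + 3096 = (28951 + (7611 + 7990)) + 3096 = (28951 + 15601) + 3096 = 44552 + 3096 = 47648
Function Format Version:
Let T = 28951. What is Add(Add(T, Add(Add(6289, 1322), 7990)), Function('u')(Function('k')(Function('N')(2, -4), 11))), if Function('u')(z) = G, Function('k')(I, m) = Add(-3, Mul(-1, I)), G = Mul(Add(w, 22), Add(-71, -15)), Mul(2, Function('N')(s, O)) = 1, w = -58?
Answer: 47648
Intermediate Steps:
Function('N')(s, O) = Rational(1, 2) (Function('N')(s, O) = Mul(Rational(1, 2), 1) = Rational(1, 2))
G = 3096 (G = Mul(Add(-58, 22), Add(-71, -15)) = Mul(-36, -86) = 3096)
Function('u')(z) = 3096
Add(Add(T, Add(Add(6289, 1322), 7990)), Function('u')(Function('k')(Function('N')(2, -4), 11))) = Add(Add(28951, Add(Add(6289, 1322), 7990)), 3096) = Add(Add(28951, Add(7611, 7990)), 3096) = Add(Add(28951, 15601), 3096) = Add(44552, 3096) = 47648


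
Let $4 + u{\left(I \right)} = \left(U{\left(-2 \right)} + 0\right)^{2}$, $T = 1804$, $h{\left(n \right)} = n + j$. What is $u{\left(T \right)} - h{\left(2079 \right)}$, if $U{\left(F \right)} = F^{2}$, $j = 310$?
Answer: $-2377$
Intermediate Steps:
$h{\left(n \right)} = 310 + n$ ($h{\left(n \right)} = n + 310 = 310 + n$)
$u{\left(I \right)} = 12$ ($u{\left(I \right)} = -4 + \left(\left(-2\right)^{2} + 0\right)^{2} = -4 + \left(4 + 0\right)^{2} = -4 + 4^{2} = -4 + 16 = 12$)
$u{\left(T \right)} - h{\left(2079 \right)} = 12 - \left(310 + 2079\right) = 12 - 2389 = -2377$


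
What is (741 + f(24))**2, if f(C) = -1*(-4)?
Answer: 555025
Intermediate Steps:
f(C) = 4
(741 + f(24))**2 = (741 + 4)**2 = 745**2 = 555025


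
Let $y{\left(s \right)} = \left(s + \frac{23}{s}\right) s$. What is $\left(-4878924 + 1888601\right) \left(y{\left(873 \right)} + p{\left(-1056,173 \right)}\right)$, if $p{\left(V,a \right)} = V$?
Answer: $-2275922874008$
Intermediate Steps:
$y{\left(s \right)} = s \left(s + \frac{23}{s}\right)$
$\left(-4878924 + 1888601\right) \left(y{\left(873 \right)} + p{\left(-1056,173 \right)}\right) = \left(-4878924 + 1888601\right) \left(\left(23 + 873^{2}\right) - 1056\right) = - 2990323 \left(\left(23 + 762129\right) - 1056\right) = - 2990323 \left(762152 - 1056\right) = \left(-2990323\right) 761096 = -2275922874008$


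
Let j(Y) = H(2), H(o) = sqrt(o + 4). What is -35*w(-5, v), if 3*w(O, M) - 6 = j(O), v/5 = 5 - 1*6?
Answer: -70 - 35*sqrt(6)/3 ≈ -98.577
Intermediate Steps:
H(o) = sqrt(4 + o)
j(Y) = sqrt(6) (j(Y) = sqrt(4 + 2) = sqrt(6))
v = -5 (v = 5*(5 - 1*6) = 5*(5 - 6) = 5*(-1) = -5)
w(O, M) = 2 + sqrt(6)/3
-35*w(-5, v) = -35*(2 + sqrt(6)/3) = -70 - 35*sqrt(6)/3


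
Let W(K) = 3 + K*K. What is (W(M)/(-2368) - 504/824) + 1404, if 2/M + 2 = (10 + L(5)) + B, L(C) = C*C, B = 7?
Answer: 136916689097/97561600 ≈ 1403.4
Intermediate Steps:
L(C) = C²
M = 1/20 (M = 2/(-2 + ((10 + 5²) + 7)) = 2/(-2 + ((10 + 25) + 7)) = 2/(-2 + (35 + 7)) = 2/(-2 + 42) = 2/40 = 2*(1/40) = 1/20 ≈ 0.050000)
W(K) = 3 + K²
(W(M)/(-2368) - 504/824) + 1404 = ((3 + (1/20)²)/(-2368) - 504/824) + 1404 = ((3 + 1/400)*(-1/2368) - 504*1/824) + 1404 = ((1201/400)*(-1/2368) - 63/103) + 1404 = (-1201/947200 - 63/103) + 1404 = -59797303/97561600 + 1404 = 136916689097/97561600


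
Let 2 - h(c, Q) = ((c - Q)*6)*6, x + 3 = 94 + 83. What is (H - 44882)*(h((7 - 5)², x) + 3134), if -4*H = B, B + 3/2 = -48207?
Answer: -303873323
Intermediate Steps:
x = 174 (x = -3 + (94 + 83) = -3 + 177 = 174)
B = -96417/2 (B = -3/2 - 48207 = -96417/2 ≈ -48209.)
h(c, Q) = 2 - 36*c + 36*Q (h(c, Q) = 2 - (c - Q)*6*6 = 2 - (-6*Q + 6*c)*6 = 2 - (-36*Q + 36*c) = 2 + (-36*c + 36*Q) = 2 - 36*c + 36*Q)
H = 96417/8 (H = -¼*(-96417/2) = 96417/8 ≈ 12052.)
(H - 44882)*(h((7 - 5)², x) + 3134) = (96417/8 - 44882)*((2 - 36*(7 - 5)² + 36*174) + 3134) = -262639*((2 - 36*2² + 6264) + 3134)/8 = -262639*((2 - 36*4 + 6264) + 3134)/8 = -262639*((2 - 144 + 6264) + 3134)/8 = -262639*(6122 + 3134)/8 = -262639/8*9256 = -303873323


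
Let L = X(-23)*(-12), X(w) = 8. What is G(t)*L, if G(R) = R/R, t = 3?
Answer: -96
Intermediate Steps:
G(R) = 1
L = -96 (L = 8*(-12) = -96)
G(t)*L = 1*(-96) = -96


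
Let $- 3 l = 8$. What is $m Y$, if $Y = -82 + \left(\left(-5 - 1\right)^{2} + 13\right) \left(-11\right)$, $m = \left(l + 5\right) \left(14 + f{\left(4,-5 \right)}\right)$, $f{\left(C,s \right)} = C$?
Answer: $-26082$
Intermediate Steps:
$l = - \frac{8}{3}$ ($l = \left(- \frac{1}{3}\right) 8 = - \frac{8}{3} \approx -2.6667$)
$m = 42$ ($m = \left(- \frac{8}{3} + 5\right) \left(14 + 4\right) = \frac{7}{3} \cdot 18 = 42$)
$Y = -621$ ($Y = -82 + \left(\left(-6\right)^{2} + 13\right) \left(-11\right) = -82 + \left(36 + 13\right) \left(-11\right) = -82 + 49 \left(-11\right) = -82 - 539 = -621$)
$m Y = 42 \left(-621\right) = -26082$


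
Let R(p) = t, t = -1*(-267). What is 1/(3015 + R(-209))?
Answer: 1/3282 ≈ 0.00030469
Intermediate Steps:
t = 267
R(p) = 267
1/(3015 + R(-209)) = 1/(3015 + 267) = 1/3282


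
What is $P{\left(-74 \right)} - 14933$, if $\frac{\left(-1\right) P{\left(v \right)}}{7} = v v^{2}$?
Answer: $2821635$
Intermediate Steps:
$P{\left(v \right)} = - 7 v^{3}$ ($P{\left(v \right)} = - 7 v v^{2} = - 7 v^{3}$)
$P{\left(-74 \right)} - 14933 = - 7 \left(-74\right)^{3} - 14933 = \left(-7\right) \left(-405224\right) - 14933 = 2836568 - 14933 = 2821635$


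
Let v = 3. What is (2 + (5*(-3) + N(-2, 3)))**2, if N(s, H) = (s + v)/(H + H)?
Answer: 5929/36 ≈ 164.69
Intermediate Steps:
N(s, H) = (3 + s)/(2*H) (N(s, H) = (s + 3)/(H + H) = (3 + s)/((2*H)) = (3 + s)*(1/(2*H)) = (3 + s)/(2*H))
(2 + (5*(-3) + N(-2, 3)))**2 = (2 + (5*(-3) + (1/2)*(3 - 2)/3))**2 = (2 + (-15 + (1/2)*(1/3)*1))**2 = (2 + (-15 + 1/6))**2 = (2 - 89/6)**2 = (-77/6)**2 = 5929/36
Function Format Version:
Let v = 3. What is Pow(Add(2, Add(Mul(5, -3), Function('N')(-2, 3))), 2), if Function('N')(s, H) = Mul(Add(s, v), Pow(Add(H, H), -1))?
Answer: Rational(5929, 36) ≈ 164.69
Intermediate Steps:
Function('N')(s, H) = Mul(Rational(1, 2), Pow(H, -1), Add(3, s)) (Function('N')(s, H) = Mul(Add(s, 3), Pow(Add(H, H), -1)) = Mul(Add(3, s), Pow(Mul(2, H), -1)) = Mul(Add(3, s), Mul(Rational(1, 2), Pow(H, -1))) = Mul(Rational(1, 2), Pow(H, -1), Add(3, s)))
Pow(Add(2, Add(Mul(5, -3), Function('N')(-2, 3))), 2) = Pow(Add(2, Add(Mul(5, -3), Mul(Rational(1, 2), Pow(3, -1), Add(3, -2)))), 2) = Pow(Add(2, Add(-15, Mul(Rational(1, 2), Rational(1, 3), 1))), 2) = Pow(Add(2, Add(-15, Rational(1, 6))), 2) = Pow(Add(2, Rational(-89, 6)), 2) = Pow(Rational(-77, 6), 2) = Rational(5929, 36)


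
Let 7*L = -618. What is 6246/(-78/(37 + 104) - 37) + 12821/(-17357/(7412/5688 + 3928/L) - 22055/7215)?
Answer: -862156953037698231/6425494714758395 ≈ -134.18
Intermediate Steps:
L = -618/7 (L = (1/7)*(-618) = -618/7 ≈ -88.286)
6246/(-78/(37 + 104) - 37) + 12821/(-17357/(7412/5688 + 3928/L) - 22055/7215) = 6246/(-78/(37 + 104) - 37) + 12821/(-17357/(7412/5688 + 3928/(-618/7)) - 22055/7215) = 6246/(-78/141 - 37) + 12821/(-17357/(7412*(1/5688) + 3928*(-7/618)) - 22055*1/7215) = 6246/((1/141)*(-78) - 37) + 12821/(-17357/(1853/1422 - 13748/309) - 4411/1443) = 6246/(-26/47 - 37) + 12821/(-17357/(-6325693/146466) - 4411/1443) = 6246/(-1765/47) + 12821/(-17357*(-146466/6325693) - 4411/1443) = 6246*(-47/1765) + 12821/(2542210362/6325693 - 4411/1443) = -293562/1765 + 12821/(3640506920543/9127974999) = -293562/1765 + 12821*(9127974999/3640506920543) = -293562/1765 + 117029767462179/3640506920543 = -862156953037698231/6425494714758395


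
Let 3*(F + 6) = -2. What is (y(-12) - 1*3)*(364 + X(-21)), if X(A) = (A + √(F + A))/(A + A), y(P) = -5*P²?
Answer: -527067/2 + 241*I*√249/42 ≈ -2.6353e+5 + 90.546*I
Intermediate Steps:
F = -20/3 (F = -6 + (⅓)*(-2) = -6 - ⅔ = -20/3 ≈ -6.6667)
X(A) = (A + √(-20/3 + A))/(2*A) (X(A) = (A + √(-20/3 + A))/(A + A) = (A + √(-20/3 + A))/((2*A)) = (A + √(-20/3 + A))*(1/(2*A)) = (A + √(-20/3 + A))/(2*A))
(y(-12) - 1*3)*(364 + X(-21)) = (-5*(-12)² - 1*3)*(364 + ((½)*(-21) + √(-60 + 9*(-21))/6)/(-21)) = (-5*144 - 3)*(364 - (-21/2 + √(-60 - 189)/6)/21) = (-720 - 3)*(364 - (-21/2 + √(-249)/6)/21) = -723*(364 - (-21/2 + (I*√249)/6)/21) = -723*(364 - (-21/2 + I*√249/6)/21) = -723*(364 + (½ - I*√249/126)) = -723*(729/2 - I*√249/126) = -527067/2 + 241*I*√249/42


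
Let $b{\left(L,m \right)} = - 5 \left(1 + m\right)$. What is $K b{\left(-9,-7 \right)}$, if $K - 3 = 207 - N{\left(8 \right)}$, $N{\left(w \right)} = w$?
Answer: $6060$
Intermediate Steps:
$b{\left(L,m \right)} = -5 - 5 m$
$K = 202$ ($K = 3 + \left(207 - 8\right) = 3 + 199 = 202$)
$K b{\left(-9,-7 \right)} = 202 \left(-5 - -35\right) = 202 \left(-5 + 35\right) = 202 \cdot 30 = 6060$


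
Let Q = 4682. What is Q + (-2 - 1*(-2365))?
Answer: 7045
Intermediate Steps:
Q + (-2 - 1*(-2365)) = 4682 + (-2 - 1*(-2365)) = 4682 + (-2 + 2365) = 4682 + 2363 = 7045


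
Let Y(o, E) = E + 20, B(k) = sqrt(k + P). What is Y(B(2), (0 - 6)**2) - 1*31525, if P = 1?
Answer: -31469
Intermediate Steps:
B(k) = sqrt(1 + k) (B(k) = sqrt(k + 1) = sqrt(1 + k))
Y(o, E) = 20 + E
Y(B(2), (0 - 6)**2) - 1*31525 = (20 + (0 - 6)**2) - 1*31525 = (20 + (-6)**2) - 31525 = (20 + 36) - 31525 = 56 - 31525 = -31469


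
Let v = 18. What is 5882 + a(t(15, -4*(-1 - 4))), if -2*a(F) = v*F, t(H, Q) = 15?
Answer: 5747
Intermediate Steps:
a(F) = -9*F
5882 + a(t(15, -4*(-1 - 4))) = 5882 - 9*15 = 5882 - 135 = 5747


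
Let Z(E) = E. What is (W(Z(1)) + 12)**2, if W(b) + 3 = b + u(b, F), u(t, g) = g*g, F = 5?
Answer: 1225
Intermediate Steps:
u(t, g) = g**2
W(b) = 22 + b (W(b) = -3 + (b + 5**2) = -3 + (b + 25) = -3 + (25 + b) = 22 + b)
(W(Z(1)) + 12)**2 = ((22 + 1) + 12)**2 = (23 + 12)**2 = 35**2 = 1225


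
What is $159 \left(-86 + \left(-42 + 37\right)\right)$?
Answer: $-14469$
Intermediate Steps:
$159 \left(-86 + \left(-42 + 37\right)\right) = 159 \left(-86 - 5\right) = 159 \left(-91\right) = -14469$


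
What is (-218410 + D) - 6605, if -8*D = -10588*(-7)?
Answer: -468559/2 ≈ -2.3428e+5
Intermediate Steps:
D = -18529/2 (D = -(-2647)*(-7)/2 = -⅛*74116 = -18529/2 ≈ -9264.5)
(-218410 + D) - 6605 = (-218410 - 18529/2) - 6605 = -455349/2 - 6605 = -468559/2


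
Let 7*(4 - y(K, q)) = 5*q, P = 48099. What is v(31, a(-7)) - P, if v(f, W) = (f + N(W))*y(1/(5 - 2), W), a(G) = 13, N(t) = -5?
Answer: -337655/7 ≈ -48236.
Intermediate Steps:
y(K, q) = 4 - 5*q/7
v(f, W) = (-5 + f)*(4 - 5*W/7) (v(f, W) = (f - 5)*(4 - 5*W/7) = (-5 + f)*(4 - 5*W/7))
v(31, a(-7)) - P = -(-28 + 5*13)*(-5 + 31)/7 - 1*48099 = -1/7*(-28 + 65)*26 - 48099 = -1/7*37*26 - 48099 = -962/7 - 48099 = -337655/7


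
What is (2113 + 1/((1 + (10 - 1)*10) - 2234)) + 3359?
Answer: 11726495/2143 ≈ 5472.0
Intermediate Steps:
(2113 + 1/((1 + (10 - 1)*10) - 2234)) + 3359 = (2113 + 1/((1 + 9*10) - 2234)) + 3359 = (2113 + 1/((1 + 90) - 2234)) + 3359 = (2113 + 1/(91 - 2234)) + 3359 = (2113 + 1/(-2143)) + 3359 = (2113 - 1/2143) + 3359 = 4528158/2143 + 3359 = 11726495/2143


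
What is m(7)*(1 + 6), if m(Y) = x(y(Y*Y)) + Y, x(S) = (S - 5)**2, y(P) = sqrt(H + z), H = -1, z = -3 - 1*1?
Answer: 189 - 70*I*sqrt(5) ≈ 189.0 - 156.52*I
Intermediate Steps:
z = -4 (z = -3 - 1 = -4)
y(P) = I*sqrt(5) (y(P) = sqrt(-1 - 4) = sqrt(-5) = I*sqrt(5))
x(S) = (-5 + S)**2
m(Y) = Y + (-5 + I*sqrt(5))**2 (m(Y) = (-5 + I*sqrt(5))**2 + Y = Y + (-5 + I*sqrt(5))**2)
m(7)*(1 + 6) = (7 + (5 - I*sqrt(5))**2)*(1 + 6) = (7 + (5 - I*sqrt(5))**2)*7 = 49 + 7*(5 - I*sqrt(5))**2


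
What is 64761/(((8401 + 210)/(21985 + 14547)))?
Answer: 2365848852/8611 ≈ 2.7475e+5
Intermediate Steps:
64761/(((8401 + 210)/(21985 + 14547))) = 64761/((8611/36532)) = 64761/((8611*(1/36532))) = 64761/(8611/36532) = 64761*(36532/8611) = 2365848852/8611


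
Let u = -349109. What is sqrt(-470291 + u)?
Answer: 10*I*sqrt(8194) ≈ 905.21*I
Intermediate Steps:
sqrt(-470291 + u) = sqrt(-470291 - 349109) = sqrt(-819400) = 10*I*sqrt(8194)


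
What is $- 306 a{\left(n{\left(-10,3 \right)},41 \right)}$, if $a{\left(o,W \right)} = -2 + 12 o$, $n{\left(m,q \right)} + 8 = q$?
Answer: $18972$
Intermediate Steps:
$n{\left(m,q \right)} = -8 + q$
$- 306 a{\left(n{\left(-10,3 \right)},41 \right)} = - 306 \left(-2 + 12 \left(-8 + 3\right)\right) = - 306 \left(-2 + 12 \left(-5\right)\right) = - 306 \left(-2 - 60\right) = \left(-306\right) \left(-62\right) = 18972$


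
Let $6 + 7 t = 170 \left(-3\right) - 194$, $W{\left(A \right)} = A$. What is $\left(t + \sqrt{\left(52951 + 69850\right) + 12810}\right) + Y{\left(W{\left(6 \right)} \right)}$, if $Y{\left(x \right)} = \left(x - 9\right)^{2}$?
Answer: $- \frac{647}{7} + \sqrt{135611} \approx 275.83$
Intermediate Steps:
$t = - \frac{710}{7}$ ($t = - \frac{6}{7} + \frac{170 \left(-3\right) - 194}{7} = - \frac{6}{7} + \frac{-510 - 194}{7} = - \frac{6}{7} + \frac{1}{7} \left(-704\right) = - \frac{6}{7} - \frac{704}{7} = - \frac{710}{7} \approx -101.43$)
$Y{\left(x \right)} = \left(-9 + x\right)^{2}$
$\left(t + \sqrt{\left(52951 + 69850\right) + 12810}\right) + Y{\left(W{\left(6 \right)} \right)} = \left(- \frac{710}{7} + \sqrt{\left(52951 + 69850\right) + 12810}\right) + \left(-9 + 6\right)^{2} = \left(- \frac{710}{7} + \sqrt{122801 + 12810}\right) + \left(-3\right)^{2} = \left(- \frac{710}{7} + \sqrt{135611}\right) + 9 = - \frac{647}{7} + \sqrt{135611}$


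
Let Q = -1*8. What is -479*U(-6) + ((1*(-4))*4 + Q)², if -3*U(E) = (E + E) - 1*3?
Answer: -1819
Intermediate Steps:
U(E) = 1 - 2*E/3 (U(E) = -((E + E) - 1*3)/3 = -(2*E - 3)/3 = -(-3 + 2*E)/3 = 1 - 2*E/3)
Q = -8
-479*U(-6) + ((1*(-4))*4 + Q)² = -479*(1 - ⅔*(-6)) + ((1*(-4))*4 - 8)² = -479*(1 + 4) + (-4*4 - 8)² = -479*5 + (-16 - 8)² = -2395 + (-24)² = -2395 + 576 = -1819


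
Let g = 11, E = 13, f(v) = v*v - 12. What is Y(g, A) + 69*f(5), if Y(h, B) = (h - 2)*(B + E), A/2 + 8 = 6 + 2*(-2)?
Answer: 906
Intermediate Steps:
f(v) = -12 + v² (f(v) = v² - 12 = -12 + v²)
A = -12 (A = -16 + 2*(6 + 2*(-2)) = -16 + 2*(6 - 4) = -16 + 2*2 = -16 + 4 = -12)
Y(h, B) = (-2 + h)*(13 + B) (Y(h, B) = (h - 2)*(B + 13) = (-2 + h)*(13 + B))
Y(g, A) + 69*f(5) = (-26 - 2*(-12) + 13*11 - 12*11) + 69*(-12 + 5²) = (-26 + 24 + 143 - 132) + 69*(-12 + 25) = 9 + 69*13 = 9 + 897 = 906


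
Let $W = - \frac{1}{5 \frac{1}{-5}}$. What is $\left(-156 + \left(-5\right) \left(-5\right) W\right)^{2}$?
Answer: $17161$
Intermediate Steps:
$W = 1$ ($W = - \frac{1}{5 \left(- \frac{1}{5}\right)} = - \frac{1}{-1} = \left(-1\right) \left(-1\right) = 1$)
$\left(-156 + \left(-5\right) \left(-5\right) W\right)^{2} = \left(-156 + \left(-5\right) \left(-5\right) 1\right)^{2} = \left(-156 + 25 \cdot 1\right)^{2} = \left(-156 + 25\right)^{2} = \left(-131\right)^{2} = 17161$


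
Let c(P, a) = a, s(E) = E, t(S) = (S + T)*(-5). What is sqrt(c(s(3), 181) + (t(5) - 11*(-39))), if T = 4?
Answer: sqrt(565) ≈ 23.770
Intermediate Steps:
t(S) = -20 - 5*S (t(S) = (S + 4)*(-5) = (4 + S)*(-5) = -20 - 5*S)
sqrt(c(s(3), 181) + (t(5) - 11*(-39))) = sqrt(181 + ((-20 - 5*5) - 11*(-39))) = sqrt(181 + ((-20 - 25) + 429)) = sqrt(181 + (-45 + 429)) = sqrt(181 + 384) = sqrt(565)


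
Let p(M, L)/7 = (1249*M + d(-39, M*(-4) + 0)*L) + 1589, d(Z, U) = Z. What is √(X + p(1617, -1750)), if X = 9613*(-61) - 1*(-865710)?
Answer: √14905621 ≈ 3860.8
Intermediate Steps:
p(M, L) = 11123 - 273*L + 8743*M (p(M, L) = 7*((1249*M - 39*L) + 1589) = 7*((-39*L + 1249*M) + 1589) = 7*(1589 - 39*L + 1249*M) = 11123 - 273*L + 8743*M)
X = 279317 (X = -586393 + 865710 = 279317)
√(X + p(1617, -1750)) = √(279317 + (11123 - 273*(-1750) + 8743*1617)) = √(279317 + (11123 + 477750 + 14137431)) = √(279317 + 14626304) = √14905621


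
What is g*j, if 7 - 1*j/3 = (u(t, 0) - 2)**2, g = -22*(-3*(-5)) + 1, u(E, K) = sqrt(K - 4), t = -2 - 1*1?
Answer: -6909 - 7896*I ≈ -6909.0 - 7896.0*I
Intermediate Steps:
t = -3 (t = -2 - 1 = -3)
u(E, K) = sqrt(-4 + K)
g = -329 (g = -330 + 1 = -329)
j = 21 - 3*(-2 + 2*I)**2 (j = 21 - 3*(sqrt(-4 + 0) - 2)**2 = 21 - 3*(sqrt(-4) - 2)**2 = 21 - 3*(2*I - 2)**2 = 21 - 3*(-2 + 2*I)**2 ≈ 21.0 + 24.0*I)
g*j = -329*(21 + 24*I) = -6909 - 7896*I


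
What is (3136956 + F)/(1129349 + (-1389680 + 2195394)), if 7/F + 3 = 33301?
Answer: 2823090835/1741452102 ≈ 1.6211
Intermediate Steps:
F = 7/33298 (F = 7/(-3 + 33301) = 7/33298 ≈ 0.00021022)
(3136956 + F)/(1129349 + (-1389680 + 2195394)) = (3136956 + 7/33298)/(1129349 + (-1389680 + 2195394)) = 104454360895/(33298*(1129349 + 805714)) = (104454360895/33298)/1935063 = (104454360895/33298)*(1/1935063) = 2823090835/1741452102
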